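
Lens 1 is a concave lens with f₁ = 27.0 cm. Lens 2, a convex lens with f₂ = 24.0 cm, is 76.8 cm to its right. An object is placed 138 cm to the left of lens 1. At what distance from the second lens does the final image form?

Lens 1 is diverging, so f₁ = −27.0 cm.
Lens 1: 1/d_i1 = 1/f₁ − 1/d_o1 = 1/(-27.0) − 1/(138) = -0.04428, so d_i1 = -22.58 cm.
The intermediate image is 22.58 cm to the left of lens 1 (virtual), which is 76.8 − (-22.58) = 99.38 cm to the left of lens 2, so d_o2 = +99.38 cm.
Lens 2: 1/d_i2 = 1/f₂ − 1/d_o2 = 1/(24.0) − 1/(99.38) = 0.03160, so d_i2 = 31.6 cm.
The final image is real, 31.6 cm to the right of lens 2 (overall magnification ≈ -0.052).

31.6 cm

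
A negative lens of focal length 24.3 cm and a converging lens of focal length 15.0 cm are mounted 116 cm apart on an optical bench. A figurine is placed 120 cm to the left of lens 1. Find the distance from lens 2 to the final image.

Lens 1 is diverging, so f₁ = −24.3 cm.
Lens 1: 1/d_i1 = 1/f₁ − 1/d_o1 = 1/(-24.3) − 1/(120) = -0.04949, so d_i1 = -20.21 cm.
The intermediate image is 20.21 cm to the left of lens 1 (virtual), which is 116 − (-20.21) = 136.2 cm to the left of lens 2, so d_o2 = +136.2 cm.
Lens 2: 1/d_i2 = 1/f₂ − 1/d_o2 = 1/(15.0) − 1/(136.2) = 0.05932, so d_i2 = 16.9 cm.
The final image is real, 16.9 cm to the right of lens 2 (overall magnification ≈ -0.021).

16.9 cm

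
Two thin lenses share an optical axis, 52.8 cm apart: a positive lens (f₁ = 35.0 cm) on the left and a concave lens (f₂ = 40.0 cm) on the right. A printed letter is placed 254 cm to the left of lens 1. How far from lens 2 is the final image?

9.35 cm

Lens 1: 1/d_i1 = 1/f₁ − 1/d_o1 = 1/(35.0) − 1/(254) = 0.02463, so d_i1 = 40.59 cm.
The intermediate image is 40.59 cm to the right of lens 1, which is 52.8 − (40.59) = 12.21 cm to the left of lens 2, so d_o2 = +12.21 cm.
Lens 2 is diverging, so f₂ = −40.0 cm.
Lens 2: 1/d_i2 = 1/f₂ − 1/d_o2 = 1/(-40.0) − 1/(12.21) = -0.1069, so d_i2 = -9.35 cm.
The final image is virtual, 9.35 cm to the left of lens 2 (overall magnification ≈ -0.12).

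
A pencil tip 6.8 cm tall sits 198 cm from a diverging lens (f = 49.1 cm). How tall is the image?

1.35 cm

For a diverging lens, f = -49.1 cm.
1/d_i = 1/f − 1/d_o = 1/(-49.10) − 1/(198) = -0.02542, so d_i = -39.34 cm.
m = −d_i/d_o = +0.1987.
|h_i| = |m|·h_o = 0.1987 × 6.8 = 1.35 cm. The image is virtual, upright and reduced, on the same side as the object.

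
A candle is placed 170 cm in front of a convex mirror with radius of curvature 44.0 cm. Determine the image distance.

f = R/2 = 44.0/2 = 22.00 cm; for a convex mirror, f = -22.00 cm.
Mirror equation: 1/d_i = 1/f − 1/d_o = 1/(-22.00) − 1/(170) = -0.04545 − 0.005882 = -0.05134, so d_i = -19.5 cm.
The image is virtual, upright and reduced, behind the mirror.

19.5 cm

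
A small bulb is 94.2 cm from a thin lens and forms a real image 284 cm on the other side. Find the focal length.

Real image ⇒ d_i = +284 cm.
1/f = 1/d_o + 1/d_i = 1/(94.2) + 1/(284) = 0.01414, so f = 70.7 cm.
Since f is positive, the thin lens is converging.

f = 70.7 cm (converging)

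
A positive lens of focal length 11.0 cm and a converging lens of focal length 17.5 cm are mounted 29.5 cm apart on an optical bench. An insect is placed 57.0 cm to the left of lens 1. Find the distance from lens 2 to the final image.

170 cm

Lens 1: 1/d_i1 = 1/f₁ − 1/d_o1 = 1/(11.0) − 1/(57.0) = 0.07337, so d_i1 = 13.63 cm.
The intermediate image is 13.63 cm to the right of lens 1, which is 29.5 − (13.63) = 15.87 cm to the left of lens 2, so d_o2 = +15.87 cm.
Lens 2: 1/d_i2 = 1/f₂ − 1/d_o2 = 1/(17.5) − 1/(15.87) = -0.005869, so d_i2 = -170 cm.
The final image is virtual, 170 cm to the left of lens 2 (overall magnification ≈ -2.6).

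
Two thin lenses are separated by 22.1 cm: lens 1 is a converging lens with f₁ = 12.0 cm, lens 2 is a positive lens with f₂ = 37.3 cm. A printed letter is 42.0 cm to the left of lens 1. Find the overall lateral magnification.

Lens 1: 1/d_i1 = 1/(12.0) − 1/(42.0) = 0.05952, so d_i1 = 16.80 cm; m₁ = −d_i1/d_o1 = -0.4000.
d_o2 = 22.1 − (16.80) = 5.300 cm.
Lens 2: 1/d_i2 = 1/(37.3) − 1/(5.300) = -0.1619, so d_i2 = -6.178 cm; m₂ = −d_i2/d_o2 = +1.166.
m = m₁·m₂ = (-0.4000)(+1.166) = -0.466.

m = -0.466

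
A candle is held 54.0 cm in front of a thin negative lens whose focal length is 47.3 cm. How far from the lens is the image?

For a negative lens, f = -47.3 cm.
Thin-lens equation: 1/v = 1/f − 1/u = 1/(-47.30) − 1/(54.0) = -0.02114 − 0.01852 = -0.03966, so v = -25.2 cm.
The image is virtual, upright and reduced, on the same side as the object.

25.2 cm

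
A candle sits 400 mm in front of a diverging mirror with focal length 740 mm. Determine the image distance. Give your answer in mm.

260 mm

For a diverging mirror, f = -740 mm.
Mirror equation: 1/d_i = 1/f − 1/d_o = 1/(-740.0) − 1/(400) = -0.001351 − 0.002500 = -0.003851, so d_i = -260 mm.
The image is virtual, upright and reduced, behind the mirror.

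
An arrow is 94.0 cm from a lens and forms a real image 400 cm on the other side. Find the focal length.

Real image ⇒ d_i = +400 cm.
1/f = 1/d_o + 1/d_i = 1/(94.0) + 1/(400) = 0.01314, so f = 76.1 cm.
Since f is positive, the lens is converging.

f = 76.1 cm (converging)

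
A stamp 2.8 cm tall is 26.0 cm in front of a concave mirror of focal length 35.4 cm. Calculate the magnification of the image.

1/d_i = 1/f − 1/d_o = 1/(35.40) − 1/(26.0) = -0.01021, so d_i = -97.91 cm.
m = −d_i/d_o = −(-97.91)/(26.0) = +3.77.
The image is virtual, upright and enlarged, behind the mirror.

m = +3.77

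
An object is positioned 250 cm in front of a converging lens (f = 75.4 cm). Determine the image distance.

108 cm

Thin-lens equation: 1/s_i = 1/f − 1/s_o = 1/(75.40) − 1/(250) = 0.01326 − 0.004000 = 0.009263, so s_i = 108 cm.
The image is real, inverted and reduced, on the far side of the lens.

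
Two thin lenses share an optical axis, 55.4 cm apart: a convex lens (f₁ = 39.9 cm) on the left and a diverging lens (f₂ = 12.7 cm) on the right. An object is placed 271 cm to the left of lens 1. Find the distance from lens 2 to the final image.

5.13 cm

Lens 1: 1/d_i1 = 1/f₁ − 1/d_o1 = 1/(39.9) − 1/(271) = 0.02137, so d_i1 = 46.79 cm.
The intermediate image is 46.79 cm to the right of lens 1, which is 55.4 − (46.79) = 8.610 cm to the left of lens 2, so d_o2 = +8.610 cm.
Lens 2 is diverging, so f₂ = −12.7 cm.
Lens 2: 1/d_i2 = 1/f₂ − 1/d_o2 = 1/(-12.7) − 1/(8.610) = -0.1949, so d_i2 = -5.13 cm.
The final image is virtual, 5.13 cm to the left of lens 2 (overall magnification ≈ -0.10).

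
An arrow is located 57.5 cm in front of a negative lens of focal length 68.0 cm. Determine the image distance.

31.2 cm

For a negative lens, f = -68.0 cm.
Thin-lens equation: 1/d_i = 1/f − 1/d_o = 1/(-68.00) − 1/(57.5) = -0.01471 − 0.01739 = -0.03210, so d_i = -31.2 cm.
The image is virtual, upright and reduced, on the same side as the object.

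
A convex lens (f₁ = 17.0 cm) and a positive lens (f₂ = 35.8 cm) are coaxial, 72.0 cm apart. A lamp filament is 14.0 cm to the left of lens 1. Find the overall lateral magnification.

m = -1.76

Lens 1: 1/d_i1 = 1/(17.0) − 1/(14.0) = -0.01261, so d_i1 = -79.33 cm; m₁ = −d_i1/d_o1 = +5.666.
d_o2 = 72.0 − (-79.33) = 151.3 cm.
Lens 2: 1/d_i2 = 1/(35.8) − 1/(151.3) = 0.02132, so d_i2 = 46.90 cm; m₂ = −d_i2/d_o2 = -0.3100.
m = m₁·m₂ = (+5.666)(-0.3100) = -1.76.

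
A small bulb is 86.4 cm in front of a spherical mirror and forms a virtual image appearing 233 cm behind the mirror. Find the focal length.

Virtual image ⇒ d_i = −233 cm.
1/f = 1/d_o + 1/d_i = 1/(86.4) + 1/(-233) = 0.007282, so f = 137 cm.
Since f is positive, the spherical mirror is concave.

f = 137 cm (concave)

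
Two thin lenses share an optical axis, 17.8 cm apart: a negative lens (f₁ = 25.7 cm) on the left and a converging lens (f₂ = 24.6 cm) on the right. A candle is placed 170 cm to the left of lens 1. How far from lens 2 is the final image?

63.6 cm

Lens 1 is diverging, so f₁ = −25.7 cm.
Lens 1: 1/d_i1 = 1/f₁ − 1/d_o1 = 1/(-25.7) − 1/(170) = -0.04479, so d_i1 = -22.32 cm.
The intermediate image is 22.32 cm to the left of lens 1 (virtual), which is 17.8 − (-22.32) = 40.12 cm to the left of lens 2, so d_o2 = +40.12 cm.
Lens 2: 1/d_i2 = 1/f₂ − 1/d_o2 = 1/(24.6) − 1/(40.12) = 0.01573, so d_i2 = 63.6 cm.
The final image is real, 63.6 cm to the right of lens 2 (overall magnification ≈ -0.21).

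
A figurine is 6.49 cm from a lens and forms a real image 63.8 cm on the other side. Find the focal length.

f = 5.89 cm (converging)

Real image ⇒ d_i = +63.8 cm.
1/f = 1/d_o + 1/d_i = 1/(6.49) + 1/(63.8) = 0.1698, so f = 5.89 cm.
Since f is positive, the lens is converging.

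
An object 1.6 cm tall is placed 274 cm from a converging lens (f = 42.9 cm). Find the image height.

0.297 cm

1/d_i = 1/f − 1/d_o = 1/(42.90) − 1/(274) = 0.01966, so d_i = 50.86 cm.
m = −d_i/d_o = -0.1856.
|h_i| = |m|·h_o = 0.1856 × 1.6 = 0.297 cm. The image is real, inverted and reduced, on the far side of the lens.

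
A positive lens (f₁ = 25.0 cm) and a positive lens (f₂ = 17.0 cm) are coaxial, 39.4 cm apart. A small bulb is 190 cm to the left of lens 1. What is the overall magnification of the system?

Lens 1: 1/d_i1 = 1/(25.0) − 1/(190) = 0.03474, so d_i1 = 28.79 cm; m₁ = −d_i1/d_o1 = -0.1515.
d_o2 = 39.4 − (28.79) = 10.61 cm.
Lens 2: 1/d_i2 = 1/(17.0) − 1/(10.61) = -0.03543, so d_i2 = -28.23 cm; m₂ = −d_i2/d_o2 = +2.660.
m = m₁·m₂ = (-0.1515)(+2.660) = -0.403.

m = -0.403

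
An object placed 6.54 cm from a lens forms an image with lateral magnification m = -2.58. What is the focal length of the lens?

f = 4.71 cm (converging)

m = −d_i/d_o ⇒ d_i = −m·d_o = −(-2.58)·(6.54) = 16.87 cm.
1/f = 1/d_o + 1/d_i = 1/(6.54) + 1/(16.87) = 0.2122, so f = 4.71 cm.
Since f is positive, the lens is converging.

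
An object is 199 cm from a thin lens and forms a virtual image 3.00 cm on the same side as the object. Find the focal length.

Virtual image ⇒ d_i = −3.00 cm.
1/f = 1/d_o + 1/d_i = 1/(199) + 1/(-3.00) = -0.3283, so f = -3.05 cm.
Since f is negative, the thin lens is diverging.

f = -3.05 cm (diverging)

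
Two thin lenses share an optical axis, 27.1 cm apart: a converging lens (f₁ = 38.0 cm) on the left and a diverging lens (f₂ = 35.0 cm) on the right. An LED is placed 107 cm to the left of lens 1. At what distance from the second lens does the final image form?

Lens 1: 1/d_i1 = 1/f₁ − 1/d_o1 = 1/(38.0) − 1/(107) = 0.01697, so d_i1 = 58.93 cm.
The intermediate image is 58.93 cm to the right of lens 1, which lies 31.83 cm to the right of lens 2 — a virtual object — so d_o2 = −31.83 cm.
Lens 2 is diverging, so f₂ = −35.0 cm.
Lens 2: 1/d_i2 = 1/f₂ − 1/d_o2 = 1/(-35.0) − 1/(-31.83) = 0.002845, so d_i2 = 351 cm.
The final image is real, 351 cm to the right of lens 2 (overall magnification ≈ -6.1).

351 cm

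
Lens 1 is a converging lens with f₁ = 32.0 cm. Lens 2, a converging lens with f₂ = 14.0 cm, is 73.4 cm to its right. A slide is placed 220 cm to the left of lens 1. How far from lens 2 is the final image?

22.9 cm

Lens 1: 1/d_i1 = 1/f₁ − 1/d_o1 = 1/(32.0) − 1/(220) = 0.02670, so d_i1 = 37.45 cm.
The intermediate image is 37.45 cm to the right of lens 1, which is 73.4 − (37.45) = 35.95 cm to the left of lens 2, so d_o2 = +35.95 cm.
Lens 2: 1/d_i2 = 1/f₂ − 1/d_o2 = 1/(14.0) − 1/(35.95) = 0.04361, so d_i2 = 22.9 cm.
The final image is real, 22.9 cm to the right of lens 2 (overall magnification ≈ 0.11).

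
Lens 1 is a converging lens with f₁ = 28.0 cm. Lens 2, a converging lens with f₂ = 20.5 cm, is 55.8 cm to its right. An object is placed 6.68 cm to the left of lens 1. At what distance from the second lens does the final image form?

Lens 1: 1/d_i1 = 1/f₁ − 1/d_o1 = 1/(28.0) − 1/(6.68) = -0.1140, so d_i1 = -8.773 cm.
The intermediate image is 8.773 cm to the left of lens 1 (virtual), which is 55.8 − (-8.773) = 64.57 cm to the left of lens 2, so d_o2 = +64.57 cm.
Lens 2: 1/d_i2 = 1/f₂ − 1/d_o2 = 1/(20.5) − 1/(64.57) = 0.03329, so d_i2 = 30.0 cm.
The final image is real, 30.0 cm to the right of lens 2 (overall magnification ≈ -0.61).

30.0 cm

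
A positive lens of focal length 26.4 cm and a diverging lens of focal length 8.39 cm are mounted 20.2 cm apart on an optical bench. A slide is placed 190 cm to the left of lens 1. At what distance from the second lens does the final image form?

42.4 cm

Lens 1: 1/d_i1 = 1/f₁ − 1/d_o1 = 1/(26.4) − 1/(190) = 0.03262, so d_i1 = 30.66 cm.
The intermediate image is 30.66 cm to the right of lens 1, which lies 10.46 cm to the right of lens 2 — a virtual object — so d_o2 = −10.46 cm.
Lens 2 is diverging, so f₂ = −8.39 cm.
Lens 2: 1/d_i2 = 1/f₂ − 1/d_o2 = 1/(-8.39) − 1/(-10.46) = -0.02359, so d_i2 = -42.4 cm.
The final image is virtual, 42.4 cm to the left of lens 2 (overall magnification ≈ 0.65).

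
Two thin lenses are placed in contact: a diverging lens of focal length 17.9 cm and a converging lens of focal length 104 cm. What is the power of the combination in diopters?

P₁ = 1/f₁ = 1/(-0.179 m) = -5.587 D; P₂ = 1/f₂ = 1/(1.04 m) = +0.9615 D.
For thin lenses in contact, P = P₁ + P₂ = (-5.587) + (+0.9615) = -4.63 D.

P = -4.63 D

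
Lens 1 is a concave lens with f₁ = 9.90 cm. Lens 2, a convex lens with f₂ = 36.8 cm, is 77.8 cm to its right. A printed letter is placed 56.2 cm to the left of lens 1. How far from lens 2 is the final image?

64.2 cm

Lens 1 is diverging, so f₁ = −9.90 cm.
Lens 1: 1/d_i1 = 1/f₁ − 1/d_o1 = 1/(-9.90) − 1/(56.2) = -0.1188, so d_i1 = -8.417 cm.
The intermediate image is 8.417 cm to the left of lens 1 (virtual), which is 77.8 − (-8.417) = 86.22 cm to the left of lens 2, so d_o2 = +86.22 cm.
Lens 2: 1/d_i2 = 1/f₂ − 1/d_o2 = 1/(36.8) − 1/(86.22) = 0.01558, so d_i2 = 64.2 cm.
The final image is real, 64.2 cm to the right of lens 2 (overall magnification ≈ -0.11).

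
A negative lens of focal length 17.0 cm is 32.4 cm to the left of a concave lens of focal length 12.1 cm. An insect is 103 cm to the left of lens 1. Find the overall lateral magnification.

m = +0.0290

f₁ = −17.0 cm (diverging).
Lens 1: 1/d_i1 = 1/(-17.0) − 1/(103) = -0.06853, so d_i1 = -14.59 cm; m₁ = −d_i1/d_o1 = +0.1417.
d_o2 = 32.4 − (-14.59) = 46.99 cm.
f₂ = −12.1 cm (diverging).
Lens 2: 1/d_i2 = 1/(-12.1) − 1/(46.99) = -0.1039, so d_i2 = -9.622 cm; m₂ = −d_i2/d_o2 = +0.2048.
m = m₁·m₂ = (+0.1417)(+0.2048) = +0.0290.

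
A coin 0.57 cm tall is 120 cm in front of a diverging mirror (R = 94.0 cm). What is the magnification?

f = R/2 = 94.0/2 = 47.00 cm; for a diverging mirror, f = -47.00 cm.
1/d_i = 1/f − 1/d_o = 1/(-47.00) − 1/(120) = -0.02961, so d_i = -33.77 cm.
m = −d_i/d_o = −(-33.77)/(120) = +0.281.
The image is virtual, upright and reduced, behind the mirror.

m = +0.281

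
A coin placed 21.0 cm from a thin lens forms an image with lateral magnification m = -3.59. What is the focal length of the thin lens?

m = −d_i/d_o ⇒ d_i = −m·d_o = −(-3.59)·(21.0) = 75.39 cm.
1/f = 1/d_o + 1/d_i = 1/(21.0) + 1/(75.39) = 0.06088, so f = 16.4 cm.
Since f is positive, the thin lens is converging.

f = 16.4 cm (converging)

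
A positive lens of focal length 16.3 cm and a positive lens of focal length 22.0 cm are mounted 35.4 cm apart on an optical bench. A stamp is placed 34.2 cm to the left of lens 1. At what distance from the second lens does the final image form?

5.28 cm

Lens 1: 1/d_i1 = 1/f₁ − 1/d_o1 = 1/(16.3) − 1/(34.2) = 0.03211, so d_i1 = 31.14 cm.
The intermediate image is 31.14 cm to the right of lens 1, which is 35.4 − (31.14) = 4.260 cm to the left of lens 2, so d_o2 = +4.260 cm.
Lens 2: 1/d_i2 = 1/f₂ − 1/d_o2 = 1/(22.0) − 1/(4.260) = -0.1893, so d_i2 = -5.28 cm.
The final image is virtual, 5.28 cm to the left of lens 2 (overall magnification ≈ -1.1).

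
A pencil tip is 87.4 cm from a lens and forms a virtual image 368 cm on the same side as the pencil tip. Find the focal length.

f = 115 cm (converging)

Virtual image ⇒ d_i = −368 cm.
1/f = 1/d_o + 1/d_i = 1/(87.4) + 1/(-368) = 0.008724, so f = 115 cm.
Since f is positive, the lens is converging.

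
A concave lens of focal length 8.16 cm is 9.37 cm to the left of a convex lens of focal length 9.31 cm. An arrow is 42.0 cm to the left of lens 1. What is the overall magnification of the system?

f₁ = −8.16 cm (diverging).
Lens 1: 1/d_i1 = 1/(-8.16) − 1/(42.0) = -0.1464, so d_i1 = -6.833 cm; m₁ = −d_i1/d_o1 = +0.1627.
d_o2 = 9.37 − (-6.833) = 16.20 cm.
Lens 2: 1/d_i2 = 1/(9.31) − 1/(16.20) = 0.04568, so d_i2 = 21.89 cm; m₂ = −d_i2/d_o2 = -1.351.
m = m₁·m₂ = (+0.1627)(-1.351) = -0.220.

m = -0.220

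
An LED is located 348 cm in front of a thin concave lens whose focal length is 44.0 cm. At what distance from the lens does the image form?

39.1 cm

For a concave lens, f = -44.0 cm.
Thin-lens equation: 1/d_i = 1/f − 1/d_o = 1/(-44.00) − 1/(348) = -0.02273 − 0.002874 = -0.02560, so d_i = -39.1 cm.
The image is virtual, upright and reduced, on the same side as the object.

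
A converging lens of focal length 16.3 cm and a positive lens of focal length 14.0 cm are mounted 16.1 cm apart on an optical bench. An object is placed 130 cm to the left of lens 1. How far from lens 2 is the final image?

Lens 1: 1/d_i1 = 1/f₁ − 1/d_o1 = 1/(16.3) − 1/(130) = 0.05366, so d_i1 = 18.64 cm.
The intermediate image is 18.64 cm to the right of lens 1, which lies 2.540 cm to the right of lens 2 — a virtual object — so d_o2 = −2.540 cm.
Lens 2: 1/d_i2 = 1/f₂ − 1/d_o2 = 1/(14.0) − 1/(-2.540) = 0.4651, so d_i2 = 2.15 cm.
The final image is real, 2.15 cm to the right of lens 2 (overall magnification ≈ -0.12).

2.15 cm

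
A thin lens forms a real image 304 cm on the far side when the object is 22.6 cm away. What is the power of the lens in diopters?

d_i = +304 cm.
1/f = 1/d_o + 1/d_i = 1/(22.6) + 1/(304) = 0.04754 cm⁻¹.
f = 21.04 cm = 0.2104 m, so P = 1/f = +4.75 D.

P = +4.75 D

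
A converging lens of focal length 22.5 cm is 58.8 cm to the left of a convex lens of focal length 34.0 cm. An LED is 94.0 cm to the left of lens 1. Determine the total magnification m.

Lens 1: 1/d_i1 = 1/(22.5) − 1/(94.0) = 0.03381, so d_i1 = 29.58 cm; m₁ = −d_i1/d_o1 = -0.3147.
d_o2 = 58.8 − (29.58) = 29.22 cm.
Lens 2: 1/d_i2 = 1/(34.0) − 1/(29.22) = -0.004811, so d_i2 = -207.8 cm; m₂ = −d_i2/d_o2 = +7.113.
m = m₁·m₂ = (-0.3147)(+7.113) = -2.24.

m = -2.24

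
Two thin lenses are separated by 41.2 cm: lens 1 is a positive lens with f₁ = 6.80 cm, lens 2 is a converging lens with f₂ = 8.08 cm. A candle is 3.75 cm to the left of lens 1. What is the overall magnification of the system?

m = -0.434

Lens 1: 1/d_i1 = 1/(6.80) − 1/(3.75) = -0.1196, so d_i1 = -8.361 cm; m₁ = −d_i1/d_o1 = +2.230.
d_o2 = 41.2 − (-8.361) = 49.56 cm.
Lens 2: 1/d_i2 = 1/(8.08) − 1/(49.56) = 0.1036, so d_i2 = 9.654 cm; m₂ = −d_i2/d_o2 = -0.1948.
m = m₁·m₂ = (+2.230)(-0.1948) = -0.434.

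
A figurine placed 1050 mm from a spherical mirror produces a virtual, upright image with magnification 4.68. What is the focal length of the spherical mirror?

m = −d_i/d_o ⇒ d_i = −m·d_o = −(+4.68)·(1050) = -4914 mm.
1/f = 1/d_o + 1/d_i = 1/(1050) + 1/(-4914) = 0.0007489, so f = 1340 mm.
Since f is positive, the spherical mirror is concave.

f = 1340 mm (concave)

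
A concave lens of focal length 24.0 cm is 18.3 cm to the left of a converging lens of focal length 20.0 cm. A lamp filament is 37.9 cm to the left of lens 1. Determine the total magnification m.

f₁ = −24.0 cm (diverging).
Lens 1: 1/d_i1 = 1/(-24.0) − 1/(37.9) = -0.06805, so d_i1 = -14.69 cm; m₁ = −d_i1/d_o1 = +0.3876.
d_o2 = 18.3 − (-14.69) = 32.99 cm.
Lens 2: 1/d_i2 = 1/(20.0) − 1/(32.99) = 0.01969, so d_i2 = 50.79 cm; m₂ = −d_i2/d_o2 = -1.540.
m = m₁·m₂ = (+0.3876)(-1.540) = -0.597.

m = -0.597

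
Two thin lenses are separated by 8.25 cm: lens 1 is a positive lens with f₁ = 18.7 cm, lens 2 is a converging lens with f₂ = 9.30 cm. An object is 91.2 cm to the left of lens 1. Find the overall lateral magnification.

m = -0.0976

Lens 1: 1/d_i1 = 1/(18.7) − 1/(91.2) = 0.04251, so d_i1 = 23.52 cm; m₁ = −d_i1/d_o1 = -0.2579.
d_o2 = 8.25 − (23.52) = -15.27 cm (virtual object).
Lens 2: 1/d_i2 = 1/(9.30) − 1/(-15.27) = 0.1730, so d_i2 = 5.780 cm; m₂ = −d_i2/d_o2 = +0.3785.
m = m₁·m₂ = (-0.2579)(+0.3785) = -0.0976.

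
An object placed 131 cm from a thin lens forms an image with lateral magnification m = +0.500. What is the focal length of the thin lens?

f = -131 cm (diverging)

m = −d_i/d_o ⇒ d_i = −m·d_o = −(+0.500)·(131) = -65.50 cm.
1/f = 1/d_o + 1/d_i = 1/(131) + 1/(-65.50) = -0.007634, so f = -131 cm.
Since f is negative, the thin lens is diverging.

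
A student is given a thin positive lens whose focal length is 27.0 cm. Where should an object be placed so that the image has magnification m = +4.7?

m = −d_i/d_o ⇒ d_i = −m·d_o.
1/f = 1/d_o + 1/d_i = 1/d_o − 1/(m·d_o) = (1 − 1/m)/d_o, so d_o = f(1 − 1/m) = (27.00)(1 − 1/(+4.7)) = 21.3 cm.

21.3 cm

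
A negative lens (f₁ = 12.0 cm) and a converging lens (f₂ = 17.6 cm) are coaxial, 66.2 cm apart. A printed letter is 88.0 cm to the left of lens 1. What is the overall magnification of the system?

m = -0.0357

f₁ = −12.0 cm (diverging).
Lens 1: 1/d_i1 = 1/(-12.0) − 1/(88.0) = -0.09470, so d_i1 = -10.56 cm; m₁ = −d_i1/d_o1 = +0.1200.
d_o2 = 66.2 − (-10.56) = 76.76 cm.
Lens 2: 1/d_i2 = 1/(17.6) − 1/(76.76) = 0.04379, so d_i2 = 22.84 cm; m₂ = −d_i2/d_o2 = -0.2975.
m = m₁·m₂ = (+0.1200)(-0.2975) = -0.0357.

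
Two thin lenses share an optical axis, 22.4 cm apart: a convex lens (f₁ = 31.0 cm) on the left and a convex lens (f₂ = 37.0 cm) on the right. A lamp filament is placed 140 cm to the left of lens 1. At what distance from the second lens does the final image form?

Lens 1: 1/d_i1 = 1/f₁ − 1/d_o1 = 1/(31.0) − 1/(140) = 0.02512, so d_i1 = 39.82 cm.
The intermediate image is 39.82 cm to the right of lens 1, which lies 17.42 cm to the right of lens 2 — a virtual object — so d_o2 = −17.42 cm.
Lens 2: 1/d_i2 = 1/f₂ − 1/d_o2 = 1/(37.0) − 1/(-17.42) = 0.08443, so d_i2 = 11.8 cm.
The final image is real, 11.8 cm to the right of lens 2 (overall magnification ≈ -0.19).

11.8 cm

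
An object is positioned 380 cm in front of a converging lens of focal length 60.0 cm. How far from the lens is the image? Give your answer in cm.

Lens equation: 1/v = 1/f − 1/u = 1/(60.00) − 1/(380) = 0.01667 − 0.002632 = 0.01404, so v = 71.2 cm.
The image is real, inverted and reduced, on the far side of the lens.

71.2 cm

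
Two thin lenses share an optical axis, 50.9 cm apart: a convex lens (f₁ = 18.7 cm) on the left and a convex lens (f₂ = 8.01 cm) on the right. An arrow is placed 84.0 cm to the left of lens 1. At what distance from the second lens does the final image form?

11.4 cm

Lens 1: 1/d_i1 = 1/f₁ − 1/d_o1 = 1/(18.7) − 1/(84.0) = 0.04157, so d_i1 = 24.06 cm.
The intermediate image is 24.06 cm to the right of lens 1, which is 50.9 − (24.06) = 26.84 cm to the left of lens 2, so d_o2 = +26.84 cm.
Lens 2: 1/d_i2 = 1/f₂ − 1/d_o2 = 1/(8.01) − 1/(26.84) = 0.08759, so d_i2 = 11.4 cm.
The final image is real, 11.4 cm to the right of lens 2 (overall magnification ≈ 0.12).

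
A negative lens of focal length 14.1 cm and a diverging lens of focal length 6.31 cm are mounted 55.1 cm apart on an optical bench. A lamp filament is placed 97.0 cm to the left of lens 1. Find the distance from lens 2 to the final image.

Lens 1 is diverging, so f₁ = −14.1 cm.
Lens 1: 1/d_i1 = 1/f₁ − 1/d_o1 = 1/(-14.1) − 1/(97.0) = -0.08123, so d_i1 = -12.31 cm.
The intermediate image is 12.31 cm to the left of lens 1 (virtual), which is 55.1 − (-12.31) = 67.41 cm to the left of lens 2, so d_o2 = +67.41 cm.
Lens 2 is diverging, so f₂ = −6.31 cm.
Lens 2: 1/d_i2 = 1/f₂ − 1/d_o2 = 1/(-6.31) − 1/(67.41) = -0.1733, so d_i2 = -5.77 cm.
The final image is virtual, 5.77 cm to the left of lens 2 (overall magnification ≈ 0.011).

5.77 cm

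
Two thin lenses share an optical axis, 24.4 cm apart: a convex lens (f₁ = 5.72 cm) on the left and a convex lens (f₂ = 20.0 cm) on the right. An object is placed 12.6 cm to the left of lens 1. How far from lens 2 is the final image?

Lens 1: 1/d_i1 = 1/f₁ − 1/d_o1 = 1/(5.72) − 1/(12.6) = 0.09546, so d_i1 = 10.48 cm.
The intermediate image is 10.48 cm to the right of lens 1, which is 24.4 − (10.48) = 13.92 cm to the left of lens 2, so d_o2 = +13.92 cm.
Lens 2: 1/d_i2 = 1/f₂ − 1/d_o2 = 1/(20.0) − 1/(13.92) = -0.02184, so d_i2 = -45.8 cm.
The final image is virtual, 45.8 cm to the left of lens 2 (overall magnification ≈ -2.7).

45.8 cm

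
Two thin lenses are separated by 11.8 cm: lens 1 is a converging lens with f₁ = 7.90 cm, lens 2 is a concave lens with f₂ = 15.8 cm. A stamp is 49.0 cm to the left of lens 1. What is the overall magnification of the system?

Lens 1: 1/d_i1 = 1/(7.90) − 1/(49.0) = 0.1062, so d_i1 = 9.418 cm; m₁ = −d_i1/d_o1 = -0.1922.
d_o2 = 11.8 − (9.418) = 2.382 cm.
f₂ = −15.8 cm (diverging).
Lens 2: 1/d_i2 = 1/(-15.8) − 1/(2.382) = -0.4831, so d_i2 = -2.070 cm; m₂ = −d_i2/d_o2 = +0.8690.
m = m₁·m₂ = (-0.1922)(+0.8690) = -0.167.

m = -0.167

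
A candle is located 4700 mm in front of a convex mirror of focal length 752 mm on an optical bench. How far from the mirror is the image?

For a convex mirror, f = -752 mm.
Mirror equation: 1/d_i = 1/f − 1/d_o = 1/(-752.0) − 1/(4700) = -0.001330 − 0.0002128 = -0.001543, so d_i = -648 mm.
The image is virtual, upright and reduced, behind the mirror.

648 mm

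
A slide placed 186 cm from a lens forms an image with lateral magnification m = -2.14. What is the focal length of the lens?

f = 127 cm (converging)

m = −d_i/d_o ⇒ d_i = −m·d_o = −(-2.14)·(186) = 398.0 cm.
1/f = 1/d_o + 1/d_i = 1/(186) + 1/(398.0) = 0.007889, so f = 127 cm.
Since f is positive, the lens is converging.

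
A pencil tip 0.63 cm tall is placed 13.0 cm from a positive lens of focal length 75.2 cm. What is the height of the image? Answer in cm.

1/d_i = 1/f − 1/d_o = 1/(75.20) − 1/(13.0) = -0.06363, so d_i = -15.72 cm.
m = −d_i/d_o = +1.209.
|h_i| = |m|·h_o = 1.209 × 0.63 = 0.762 cm. The image is virtual, upright and enlarged, on the same side as the object.

0.762 cm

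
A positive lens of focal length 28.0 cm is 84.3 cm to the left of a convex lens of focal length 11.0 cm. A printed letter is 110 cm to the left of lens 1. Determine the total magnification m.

m = +0.105

Lens 1: 1/d_i1 = 1/(28.0) − 1/(110) = 0.02662, so d_i1 = 37.56 cm; m₁ = −d_i1/d_o1 = -0.3415.
d_o2 = 84.3 − (37.56) = 46.74 cm.
Lens 2: 1/d_i2 = 1/(11.0) − 1/(46.74) = 0.06951, so d_i2 = 14.39 cm; m₂ = −d_i2/d_o2 = -0.3078.
m = m₁·m₂ = (-0.3415)(-0.3078) = +0.105.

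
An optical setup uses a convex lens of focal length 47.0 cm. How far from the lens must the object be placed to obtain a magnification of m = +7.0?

m = −d_i/d_o ⇒ d_i = −m·d_o.
1/f = 1/d_o + 1/d_i = 1/d_o − 1/(m·d_o) = (1 − 1/m)/d_o, so d_o = f(1 − 1/m) = (47.00)(1 − 1/(+7.0)) = 40.3 cm.

40.3 cm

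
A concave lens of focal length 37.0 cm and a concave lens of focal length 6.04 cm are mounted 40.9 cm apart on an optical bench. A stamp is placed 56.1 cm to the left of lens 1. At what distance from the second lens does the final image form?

Lens 1 is diverging, so f₁ = −37.0 cm.
Lens 1: 1/d_i1 = 1/f₁ − 1/d_o1 = 1/(-37.0) − 1/(56.1) = -0.04485, so d_i1 = -22.30 cm.
The intermediate image is 22.30 cm to the left of lens 1 (virtual), which is 40.9 − (-22.30) = 63.20 cm to the left of lens 2, so d_o2 = +63.20 cm.
Lens 2 is diverging, so f₂ = −6.04 cm.
Lens 2: 1/d_i2 = 1/f₂ − 1/d_o2 = 1/(-6.04) − 1/(63.20) = -0.1814, so d_i2 = -5.51 cm.
The final image is virtual, 5.51 cm to the left of lens 2 (overall magnification ≈ 0.035).

5.51 cm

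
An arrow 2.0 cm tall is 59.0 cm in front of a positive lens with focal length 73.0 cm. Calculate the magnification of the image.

1/d_i = 1/f − 1/d_o = 1/(73.00) − 1/(59.0) = -0.003251, so d_i = -307.6 cm.
m = −d_i/d_o = −(-307.6)/(59.0) = +5.21.
The image is virtual, upright and enlarged, on the same side as the object.

m = +5.21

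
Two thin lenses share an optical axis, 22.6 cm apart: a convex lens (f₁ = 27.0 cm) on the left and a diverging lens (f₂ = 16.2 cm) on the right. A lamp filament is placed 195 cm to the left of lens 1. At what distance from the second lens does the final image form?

19.0 cm

Lens 1: 1/d_i1 = 1/f₁ − 1/d_o1 = 1/(27.0) − 1/(195) = 0.03191, so d_i1 = 31.34 cm.
The intermediate image is 31.34 cm to the right of lens 1, which lies 8.740 cm to the right of lens 2 — a virtual object — so d_o2 = −8.740 cm.
Lens 2 is diverging, so f₂ = −16.2 cm.
Lens 2: 1/d_i2 = 1/f₂ − 1/d_o2 = 1/(-16.2) − 1/(-8.740) = 0.05269, so d_i2 = 19.0 cm.
The final image is real, 19.0 cm to the right of lens 2 (overall magnification ≈ -0.35).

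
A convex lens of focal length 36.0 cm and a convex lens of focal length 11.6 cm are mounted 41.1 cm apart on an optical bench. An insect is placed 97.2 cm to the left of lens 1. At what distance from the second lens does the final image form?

Lens 1: 1/d_i1 = 1/f₁ − 1/d_o1 = 1/(36.0) − 1/(97.2) = 0.01749, so d_i1 = 57.18 cm.
The intermediate image is 57.18 cm to the right of lens 1, which lies 16.08 cm to the right of lens 2 — a virtual object — so d_o2 = −16.08 cm.
Lens 2: 1/d_i2 = 1/f₂ − 1/d_o2 = 1/(11.6) − 1/(-16.08) = 0.1484, so d_i2 = 6.74 cm.
The final image is real, 6.74 cm to the right of lens 2 (overall magnification ≈ -0.25).

6.74 cm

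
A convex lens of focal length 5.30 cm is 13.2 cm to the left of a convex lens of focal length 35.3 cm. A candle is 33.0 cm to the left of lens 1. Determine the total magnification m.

m = -0.238

Lens 1: 1/d_i1 = 1/(5.30) − 1/(33.0) = 0.1584, so d_i1 = 6.314 cm; m₁ = −d_i1/d_o1 = -0.1913.
d_o2 = 13.2 − (6.314) = 6.886 cm.
Lens 2: 1/d_i2 = 1/(35.3) − 1/(6.886) = -0.1169, so d_i2 = -8.555 cm; m₂ = −d_i2/d_o2 = +1.242.
m = m₁·m₂ = (-0.1913)(+1.242) = -0.238.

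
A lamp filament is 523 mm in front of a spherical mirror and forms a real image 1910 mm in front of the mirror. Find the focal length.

f = 411 mm (concave)

Real image ⇒ d_i = +1910 mm.
1/f = 1/d_o + 1/d_i = 1/(523) + 1/(1910) = 0.002436, so f = 411 mm.
Since f is positive, the spherical mirror is concave.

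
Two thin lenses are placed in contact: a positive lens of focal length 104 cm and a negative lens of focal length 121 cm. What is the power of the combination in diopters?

P = +0.135 D

P₁ = 1/f₁ = 1/(1.04 m) = +0.9615 D; P₂ = 1/f₂ = 1/(-1.21 m) = -0.8264 D.
For thin lenses in contact, P = P₁ + P₂ = (+0.9615) + (-0.8264) = +0.135 D.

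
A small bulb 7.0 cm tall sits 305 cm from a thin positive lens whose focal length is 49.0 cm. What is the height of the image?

1.34 cm

1/d_i = 1/f − 1/d_o = 1/(49.00) − 1/(305) = 0.01713, so d_i = 58.38 cm.
m = −d_i/d_o = -0.1914.
|h_i| = |m|·h_o = 0.1914 × 7.0 = 1.34 cm. The image is real, inverted and reduced, on the far side of the lens.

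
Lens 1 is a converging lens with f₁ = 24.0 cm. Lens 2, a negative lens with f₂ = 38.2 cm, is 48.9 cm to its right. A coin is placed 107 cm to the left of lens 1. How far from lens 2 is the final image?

12.2 cm

Lens 1: 1/d_i1 = 1/f₁ − 1/d_o1 = 1/(24.0) − 1/(107) = 0.03232, so d_i1 = 30.94 cm.
The intermediate image is 30.94 cm to the right of lens 1, which is 48.9 − (30.94) = 17.96 cm to the left of lens 2, so d_o2 = +17.96 cm.
Lens 2 is diverging, so f₂ = −38.2 cm.
Lens 2: 1/d_i2 = 1/f₂ − 1/d_o2 = 1/(-38.2) − 1/(17.96) = -0.08186, so d_i2 = -12.2 cm.
The final image is virtual, 12.2 cm to the left of lens 2 (overall magnification ≈ -0.20).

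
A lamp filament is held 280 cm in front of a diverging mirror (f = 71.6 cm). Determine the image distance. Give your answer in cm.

For a diverging mirror, f = -71.6 cm.
Mirror equation: 1/d_i = 1/f − 1/d_o = 1/(-71.60) − 1/(280) = -0.01397 − 0.003571 = -0.01754, so d_i = -57.0 cm.
The image is virtual, upright and reduced, behind the mirror.

57.0 cm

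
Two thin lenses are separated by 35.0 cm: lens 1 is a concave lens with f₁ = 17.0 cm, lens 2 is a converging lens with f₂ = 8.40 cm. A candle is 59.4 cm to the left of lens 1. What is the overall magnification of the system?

m = -0.0469

f₁ = −17.0 cm (diverging).
Lens 1: 1/d_i1 = 1/(-17.0) − 1/(59.4) = -0.07566, so d_i1 = -13.22 cm; m₁ = −d_i1/d_o1 = +0.2226.
d_o2 = 35.0 − (-13.22) = 48.22 cm.
Lens 2: 1/d_i2 = 1/(8.40) − 1/(48.22) = 0.09831, so d_i2 = 10.17 cm; m₂ = −d_i2/d_o2 = -0.2109.
m = m₁·m₂ = (+0.2226)(-0.2109) = -0.0469.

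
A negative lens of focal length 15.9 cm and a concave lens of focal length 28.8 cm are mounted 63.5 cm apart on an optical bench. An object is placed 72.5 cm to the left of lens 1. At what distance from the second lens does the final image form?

20.9 cm

Lens 1 is diverging, so f₁ = −15.9 cm.
Lens 1: 1/d_i1 = 1/f₁ − 1/d_o1 = 1/(-15.9) − 1/(72.5) = -0.07669, so d_i1 = -13.04 cm.
The intermediate image is 13.04 cm to the left of lens 1 (virtual), which is 63.5 − (-13.04) = 76.54 cm to the left of lens 2, so d_o2 = +76.54 cm.
Lens 2 is diverging, so f₂ = −28.8 cm.
Lens 2: 1/d_i2 = 1/f₂ − 1/d_o2 = 1/(-28.8) − 1/(76.54) = -0.04779, so d_i2 = -20.9 cm.
The final image is virtual, 20.9 cm to the left of lens 2 (overall magnification ≈ 0.049).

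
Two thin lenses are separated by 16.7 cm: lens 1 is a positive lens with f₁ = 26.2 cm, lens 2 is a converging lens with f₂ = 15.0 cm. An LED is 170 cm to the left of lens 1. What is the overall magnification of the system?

Lens 1: 1/d_i1 = 1/(26.2) − 1/(170) = 0.03229, so d_i1 = 30.97 cm; m₁ = −d_i1/d_o1 = -0.1822.
d_o2 = 16.7 − (30.97) = -14.27 cm (virtual object).
Lens 2: 1/d_i2 = 1/(15.0) − 1/(-14.27) = 0.1367, so d_i2 = 7.313 cm; m₂ = −d_i2/d_o2 = +0.5125.
m = m₁·m₂ = (-0.1822)(+0.5125) = -0.0934.

m = -0.0934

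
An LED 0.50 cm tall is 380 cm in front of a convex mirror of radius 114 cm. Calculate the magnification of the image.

m = +0.130

f = R/2 = 114/2 = 57.00 cm; for a convex mirror, f = -57.00 cm.
1/d_i = 1/f − 1/d_o = 1/(-57.00) − 1/(380) = -0.02018, so d_i = -49.57 cm.
m = −d_i/d_o = −(-49.57)/(380) = +0.130.
The image is virtual, upright and reduced, behind the mirror.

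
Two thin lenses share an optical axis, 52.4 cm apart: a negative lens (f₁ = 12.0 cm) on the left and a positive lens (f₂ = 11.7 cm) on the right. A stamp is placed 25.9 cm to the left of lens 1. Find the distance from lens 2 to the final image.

14.5 cm

Lens 1 is diverging, so f₁ = −12.0 cm.
Lens 1: 1/d_i1 = 1/f₁ − 1/d_o1 = 1/(-12.0) − 1/(25.9) = -0.1219, so d_i1 = -8.201 cm.
The intermediate image is 8.201 cm to the left of lens 1 (virtual), which is 52.4 − (-8.201) = 60.60 cm to the left of lens 2, so d_o2 = +60.60 cm.
Lens 2: 1/d_i2 = 1/f₂ − 1/d_o2 = 1/(11.7) − 1/(60.60) = 0.06897, so d_i2 = 14.5 cm.
The final image is real, 14.5 cm to the right of lens 2 (overall magnification ≈ -0.076).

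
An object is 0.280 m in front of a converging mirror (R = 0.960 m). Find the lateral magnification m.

m = +2.40

f = R/2 = 0.960/2 = 0.4800 m.
1/d_i = 1/f − 1/d_o = 1/(0.4800) − 1/(0.280) = -1.488, so d_i = -0.6720 m.
m = −d_i/d_o = −(-0.6720)/(0.280) = +2.40.
The image is virtual, upright and enlarged, behind the mirror.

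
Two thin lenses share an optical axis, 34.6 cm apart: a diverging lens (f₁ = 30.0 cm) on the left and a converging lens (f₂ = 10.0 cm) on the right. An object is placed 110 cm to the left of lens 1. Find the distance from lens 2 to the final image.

Lens 1 is diverging, so f₁ = −30.0 cm.
Lens 1: 1/d_i1 = 1/f₁ − 1/d_o1 = 1/(-30.0) − 1/(110) = -0.04242, so d_i1 = -23.57 cm.
The intermediate image is 23.57 cm to the left of lens 1 (virtual), which is 34.6 − (-23.57) = 58.17 cm to the left of lens 2, so d_o2 = +58.17 cm.
Lens 2: 1/d_i2 = 1/f₂ − 1/d_o2 = 1/(10.0) − 1/(58.17) = 0.08281, so d_i2 = 12.1 cm.
The final image is real, 12.1 cm to the right of lens 2 (overall magnification ≈ -0.044).

12.1 cm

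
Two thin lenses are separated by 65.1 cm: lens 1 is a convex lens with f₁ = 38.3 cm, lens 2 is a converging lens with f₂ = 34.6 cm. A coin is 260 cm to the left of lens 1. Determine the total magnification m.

Lens 1: 1/d_i1 = 1/(38.3) − 1/(260) = 0.02226, so d_i1 = 44.92 cm; m₁ = −d_i1/d_o1 = -0.1728.
d_o2 = 65.1 − (44.92) = 20.18 cm.
Lens 2: 1/d_i2 = 1/(34.6) − 1/(20.18) = -0.02065, so d_i2 = -48.42 cm; m₂ = −d_i2/d_o2 = +2.399.
m = m₁·m₂ = (-0.1728)(+2.399) = -0.415.

m = -0.415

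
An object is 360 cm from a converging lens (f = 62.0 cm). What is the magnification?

m = -0.208

1/d_i = 1/f − 1/d_o = 1/(62.00) − 1/(360) = 0.01335, so d_i = 74.90 cm.
m = −d_i/d_o = −(74.90)/(360) = -0.208.
The image is real, inverted and reduced, on the far side of the lens.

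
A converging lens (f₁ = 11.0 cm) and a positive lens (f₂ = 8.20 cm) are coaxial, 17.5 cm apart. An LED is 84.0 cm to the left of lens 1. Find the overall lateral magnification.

Lens 1: 1/d_i1 = 1/(11.0) − 1/(84.0) = 0.07900, so d_i1 = 12.66 cm; m₁ = −d_i1/d_o1 = -0.1507.
d_o2 = 17.5 − (12.66) = 4.840 cm.
Lens 2: 1/d_i2 = 1/(8.20) − 1/(4.840) = -0.08466, so d_i2 = -11.81 cm; m₂ = −d_i2/d_o2 = +2.440.
m = m₁·m₂ = (-0.1507)(+2.440) = -0.368.

m = -0.368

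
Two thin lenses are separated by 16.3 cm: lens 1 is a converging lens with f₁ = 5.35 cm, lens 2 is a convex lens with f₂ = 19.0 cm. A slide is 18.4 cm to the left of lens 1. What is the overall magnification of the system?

Lens 1: 1/d_i1 = 1/(5.35) − 1/(18.4) = 0.1326, so d_i1 = 7.543 cm; m₁ = −d_i1/d_o1 = -0.4099.
d_o2 = 16.3 − (7.543) = 8.757 cm.
Lens 2: 1/d_i2 = 1/(19.0) − 1/(8.757) = -0.06156, so d_i2 = -16.24 cm; m₂ = −d_i2/d_o2 = +1.855.
m = m₁·m₂ = (-0.4099)(+1.855) = -0.760.

m = -0.760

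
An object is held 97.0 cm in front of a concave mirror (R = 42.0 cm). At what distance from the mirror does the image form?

26.8 cm

f = R/2 = 42.0/2 = 21.00 cm.
Mirror equation: 1/s_i = 1/f − 1/s_o = 1/(21.00) − 1/(97.0) = 0.04762 − 0.01031 = 0.03731, so s_i = 26.8 cm.
The image is real, inverted and reduced, in front of the mirror.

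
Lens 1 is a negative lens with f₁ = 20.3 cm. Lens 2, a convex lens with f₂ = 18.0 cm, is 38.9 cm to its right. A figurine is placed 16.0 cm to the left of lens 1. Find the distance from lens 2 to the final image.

28.9 cm

Lens 1 is diverging, so f₁ = −20.3 cm.
Lens 1: 1/d_i1 = 1/f₁ − 1/d_o1 = 1/(-20.3) − 1/(16.0) = -0.1118, so d_i1 = -8.948 cm.
The intermediate image is 8.948 cm to the left of lens 1 (virtual), which is 38.9 − (-8.948) = 47.85 cm to the left of lens 2, so d_o2 = +47.85 cm.
Lens 2: 1/d_i2 = 1/f₂ − 1/d_o2 = 1/(18.0) − 1/(47.85) = 0.03466, so d_i2 = 28.9 cm.
The final image is real, 28.9 cm to the right of lens 2 (overall magnification ≈ -0.34).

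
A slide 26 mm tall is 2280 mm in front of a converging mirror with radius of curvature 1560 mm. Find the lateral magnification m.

m = -0.520

f = R/2 = 1560/2 = 780.0 mm.
1/d_i = 1/f − 1/d_o = 1/(780.0) − 1/(2280) = 0.0008435, so d_i = 1186 mm.
m = −d_i/d_o = −(1186)/(2280) = -0.520.
The image is real, inverted and reduced, in front of the mirror.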